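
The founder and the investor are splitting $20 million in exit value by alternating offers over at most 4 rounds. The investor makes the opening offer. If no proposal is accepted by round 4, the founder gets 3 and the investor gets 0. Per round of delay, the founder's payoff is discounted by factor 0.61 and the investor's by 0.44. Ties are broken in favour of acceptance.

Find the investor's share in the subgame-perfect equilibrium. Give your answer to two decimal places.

9.89

Round 4 (the founder proposes): the investor will accept anything ≥ 0, so the founder offers 0 and keeps 20.
Round 3 (the investor proposes): the founder can get 20 next round, worth 0.61 × 20 = 12.2 now. The investor offers 12.2 and keeps 20 − 12.2 = 7.8.
Round 2 (the founder proposes): the investor can get 7.8 next round, worth 0.44 × 7.8 = 3.432 now. The founder offers 3.432 and keeps 20 − 3.432 = 16.568.
Round 1 (the investor proposes): the founder can get 16.568 next round, worth 0.61 × 16.568 = 10.10648 now, so the investor offers 10.10648, keeping 9.89352.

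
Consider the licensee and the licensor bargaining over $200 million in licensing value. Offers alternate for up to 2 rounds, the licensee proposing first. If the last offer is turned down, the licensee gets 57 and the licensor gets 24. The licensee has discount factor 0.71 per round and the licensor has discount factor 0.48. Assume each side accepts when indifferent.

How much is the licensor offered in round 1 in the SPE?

68.64

Round 2 (the licensor proposes): the licensee gets 57 if talks fail, so the licensor offers 57 and keeps 143.
Round 1 (the licensee proposes): the licensor can get 143 next round, worth 0.48 × 143 = 68.64 now, so the licensee offers 68.64, keeping 131.36.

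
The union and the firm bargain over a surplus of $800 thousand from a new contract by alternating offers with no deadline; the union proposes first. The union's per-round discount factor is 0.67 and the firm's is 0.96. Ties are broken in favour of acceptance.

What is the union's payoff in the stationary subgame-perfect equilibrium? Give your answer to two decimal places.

89.69

Let x be the union's share when the union proposes and y be the firm's share when the firm proposes.
The firm accepts iff offered ≥ 0.96·y, so x = 800 − 0.96y. Symmetrically y = 800 − 0.67x.
Substituting: x = 800 − 0.96(800 − 0.67x), giving x(1 − 0.67·0.96) = 800(1 − 0.96).
So x = 800 × 0.04 / 0.3568 ≈ 89.6861, and the firm receives 800 − x ≈ 710.3139.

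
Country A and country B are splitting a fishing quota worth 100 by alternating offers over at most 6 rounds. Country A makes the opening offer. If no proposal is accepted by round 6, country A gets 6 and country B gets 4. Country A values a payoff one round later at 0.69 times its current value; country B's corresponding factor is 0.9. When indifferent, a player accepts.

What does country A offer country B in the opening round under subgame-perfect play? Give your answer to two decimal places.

Round 6 (country B proposes): country A gets 6 if talks fail, so country B offers 6 and keeps 94.
Round 5 (country A proposes): country B can get 94 next round, worth 0.9 × 94 = 84.6 now; country A offers that and keeps 15.4.
Round 4 (country B proposes): country A can get 15.4 next round, worth 0.69 × 15.4 = 10.626 now. Country B offers 10.626 and keeps 100 − 10.626 = 89.374.
Round 3 (country A proposes): country B can get 89.374 next round, worth 0.9 × 89.374 = 80.4366 now, so country A offers 80.4366, keeping 19.5634.
Round 2 (country B proposes): country A can get 19.5634 next round, worth 0.69 × 19.5634 = 13.498746 now. Country B offers 13.498746 and keeps 100 − 13.498746 = 86.501254.
Round 1 (country A proposes): country B can get 86.501254 next round, worth 0.9 × 86.501254 = 77.8511286 now, so country A offers 77.8511286, keeping 22.1488714.

77.85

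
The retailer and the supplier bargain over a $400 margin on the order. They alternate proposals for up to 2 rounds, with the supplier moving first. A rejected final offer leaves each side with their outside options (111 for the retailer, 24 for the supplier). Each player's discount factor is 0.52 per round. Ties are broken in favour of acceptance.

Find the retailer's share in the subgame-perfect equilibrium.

195.52

Round 2 (the retailer proposes): the supplier gets 24 if talks fail, so the retailer offers 24 and keeps 376.
Round 1 (the supplier proposes): the retailer can get 376 next round, worth 0.52 × 376 = 195.52 now, so the supplier offers 195.52, keeping 204.48.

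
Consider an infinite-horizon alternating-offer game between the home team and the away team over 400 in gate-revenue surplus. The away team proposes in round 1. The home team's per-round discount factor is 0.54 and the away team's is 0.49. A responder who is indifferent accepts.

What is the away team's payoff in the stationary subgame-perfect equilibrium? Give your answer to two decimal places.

When the away team proposes, the home team accepts any offer worth at least 0.54 times what the home team would get by proposing next round; and vice versa.
This gives x = 400 − 0.54y and y = 400 − 0.49x, where x and y are each side's share when it proposes.
Hence (1 − 0.54·0.49)x = 400(1 − 0.54), i.e. 0.7354·x = 184.
x ≈ 250.2040; the home team's share is 400 − x ≈ 149.7960.

250.20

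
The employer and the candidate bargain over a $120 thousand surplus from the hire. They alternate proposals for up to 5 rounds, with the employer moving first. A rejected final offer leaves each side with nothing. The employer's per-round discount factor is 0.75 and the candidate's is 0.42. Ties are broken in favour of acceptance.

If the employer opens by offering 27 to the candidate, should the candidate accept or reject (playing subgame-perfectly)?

Accept

Work out the candidate's continuation value if the offer is rejected.
Round 5 (the employer proposes): the candidate will accept anything ≥ 0, so the employer offers 0 and keeps 120.
Round 4 (the candidate proposes): the employer can get 120 next round, worth 0.75 × 120 = 90 now. The candidate offers 90 and keeps 120 − 90 = 30.
Round 3 (the employer proposes): the candidate can get 30 next round, worth 0.42 × 30 = 12.6 now; the employer offers that and keeps 107.4.
Round 2 (the candidate proposes): the employer can get 107.4 next round, worth 0.75 × 107.4 = 80.55 now; the candidate offers that and keeps 39.45.
So by rejecting in round 1, the candidate gets 39.45 next round, worth 0.42 × 39.45 = 16.569 now.
Offer 27 ≥ 16.569, so the candidate accepts.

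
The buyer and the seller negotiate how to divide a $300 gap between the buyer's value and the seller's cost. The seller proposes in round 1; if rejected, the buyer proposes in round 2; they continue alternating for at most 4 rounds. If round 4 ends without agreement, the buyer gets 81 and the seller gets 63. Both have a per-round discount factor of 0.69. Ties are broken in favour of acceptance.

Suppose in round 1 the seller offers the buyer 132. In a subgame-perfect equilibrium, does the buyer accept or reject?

Work out the buyer's continuation value if the offer is rejected.
Round 4 (the buyer proposes): the seller gets 63 if talks fail, so the buyer offers 63 and keeps 237.
Round 3 (the seller proposes): the buyer can get 237 next round, worth 0.69 × 237 = 163.53 now. The seller offers 163.53 and keeps 300 − 163.53 = 136.47.
Round 2 (the buyer proposes): the seller can get 136.47 next round, worth 0.69 × 136.47 = 94.1643 now; the buyer offers that and keeps 205.8357.
So by rejecting in round 1, the buyer gets 205.8357 next round, worth 0.69 × 205.8357 = 142.026633 now.
Offer 132 < 142.026633, so the buyer rejects.

Reject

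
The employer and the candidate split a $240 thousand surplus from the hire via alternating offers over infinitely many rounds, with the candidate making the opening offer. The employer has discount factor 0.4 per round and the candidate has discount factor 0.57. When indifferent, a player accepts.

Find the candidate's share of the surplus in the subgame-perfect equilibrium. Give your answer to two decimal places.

186.53

In a stationary SPE each proposer offers the other exactly their discounted continuation value.
If the candidate keeps x when proposing and the employer keeps y when proposing, then x = 240 − 0.4y and y = 240 − 0.57x.
Solving: x = 240(1 − 0.4) / (1 − 0.57·0.4) = 144 / 0.772 ≈ 186.5285.
The employer gets 240 − 186.5285 ≈ 53.4715.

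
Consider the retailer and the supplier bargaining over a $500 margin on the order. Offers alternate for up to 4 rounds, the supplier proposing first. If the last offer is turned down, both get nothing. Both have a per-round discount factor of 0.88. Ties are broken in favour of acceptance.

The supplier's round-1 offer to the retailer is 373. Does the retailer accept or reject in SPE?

Round 4 (the retailer proposes): the supplier will accept anything ≥ 0, so the retailer offers 0 and keeps 500.
Round 3 (the supplier proposes): the retailer can get 500 next round, worth 0.88 × 500 = 440 now; the supplier offers that and keeps 60.
Round 2 (the retailer proposes): the supplier can get 60 next round, worth 0.88 × 60 = 52.8 now. The retailer offers 52.8 and keeps 500 − 52.8 = 447.2.
So by rejecting in round 1, the retailer gets 447.2 next round, worth 0.88 × 447.2 = 393.536 now.
Offer 373 < 393.536, so the retailer rejects.

Reject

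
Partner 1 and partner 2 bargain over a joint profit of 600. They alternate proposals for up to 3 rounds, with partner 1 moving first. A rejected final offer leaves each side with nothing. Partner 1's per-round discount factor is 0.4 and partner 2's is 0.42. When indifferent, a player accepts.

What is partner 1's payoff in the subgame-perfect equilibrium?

Round 3 (partner 1 proposes): partner 2 will accept anything ≥ 0, so partner 1 offers 0 and keeps 600.
Round 2 (partner 2 proposes): partner 1 can get 600 next round, worth 0.4 × 600 = 240 now, so partner 2 offers 240, keeping 360.
Round 1 (partner 1 proposes): partner 2 can get 360 next round, worth 0.42 × 360 = 151.2 now. Partner 1 offers 151.2 and keeps 600 − 151.2 = 448.8.

448.8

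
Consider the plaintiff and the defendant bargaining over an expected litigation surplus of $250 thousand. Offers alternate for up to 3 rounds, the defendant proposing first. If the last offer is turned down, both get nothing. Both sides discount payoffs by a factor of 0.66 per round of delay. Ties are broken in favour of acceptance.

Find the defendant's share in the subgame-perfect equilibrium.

193.9

Round 3 (the defendant proposes): the plaintiff will accept anything ≥ 0, so the defendant offers 0 and keeps 250.
Round 2 (the plaintiff proposes): the defendant can get 250 next round, worth 0.66 × 250 = 165 now, so the plaintiff offers 165, keeping 85.
Round 1 (the defendant proposes): the plaintiff can get 85 next round, worth 0.66 × 85 = 56.1 now; the defendant offers that and keeps 193.9.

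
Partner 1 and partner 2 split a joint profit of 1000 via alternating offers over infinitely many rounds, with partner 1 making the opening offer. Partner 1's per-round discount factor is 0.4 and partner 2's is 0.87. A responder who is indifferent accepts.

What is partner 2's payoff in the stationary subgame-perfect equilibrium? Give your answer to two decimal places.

800.61

Let x be partner 1's share when partner 1 proposes and y be partner 2's share when partner 2 proposes.
Partner 2 accepts iff offered ≥ 0.87·y, so x = 1000 − 0.87y. Symmetrically y = 1000 − 0.4x.
Substituting: x = 1000 − 0.87(1000 − 0.4x), giving x(1 − 0.4·0.87) = 1000(1 − 0.87).
So x = 1000 × 0.13 / 0.652 ≈ 199.3865, and partner 2 receives 1000 − x ≈ 800.6135.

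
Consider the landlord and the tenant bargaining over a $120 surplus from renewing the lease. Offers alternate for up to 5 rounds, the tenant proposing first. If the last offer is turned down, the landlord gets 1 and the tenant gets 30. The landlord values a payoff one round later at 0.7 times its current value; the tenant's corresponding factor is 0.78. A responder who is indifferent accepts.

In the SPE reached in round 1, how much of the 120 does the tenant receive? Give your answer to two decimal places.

Round 5 (the tenant proposes): the landlord gets 1 if talks fail, so the tenant offers 1 and keeps 119.
Round 4 (the landlord proposes): the tenant can get 119 next round, worth 0.78 × 119 = 92.82 now, so the landlord offers 92.82, keeping 27.18.
Round 3 (the tenant proposes): the landlord can get 27.18 next round, worth 0.7 × 27.18 = 19.026 now; the tenant offers that and keeps 100.974.
Round 2 (the landlord proposes): the tenant can get 100.974 next round, worth 0.78 × 100.974 = 78.75972 now, so the landlord offers 78.75972, keeping 41.24028.
Round 1 (the tenant proposes): the landlord can get 41.24028 next round, worth 0.7 × 41.24028 = 28.868196 now, so the tenant offers 28.868196, keeping 91.131804.

91.13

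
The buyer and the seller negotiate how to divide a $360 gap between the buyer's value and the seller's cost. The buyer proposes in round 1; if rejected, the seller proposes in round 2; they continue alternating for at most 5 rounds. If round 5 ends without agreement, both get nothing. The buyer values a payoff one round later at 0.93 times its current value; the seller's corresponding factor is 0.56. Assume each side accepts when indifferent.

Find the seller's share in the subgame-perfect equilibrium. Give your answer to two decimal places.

21.46

By backward induction:
Round 5 (the buyer proposes): the seller will accept anything ≥ 0, so the buyer offers 0 and keeps 360.
Round 4 (the seller proposes): the buyer can get 360 next round, worth 0.93 × 360 = 334.8 now; the seller offers that and keeps 25.2.
Round 3 (the buyer proposes): the seller can get 25.2 next round, worth 0.56 × 25.2 = 14.112 now, so the buyer offers 14.112, keeping 345.888.
Round 2 (the seller proposes): the buyer can get 345.888 next round, worth 0.93 × 345.888 = 321.67584 now, so the seller offers 321.67584, keeping 38.32416.
Round 1 (the buyer proposes): the seller can get 38.32416 next round, worth 0.56 × 38.32416 = 21.4615296 now. The buyer offers 21.4615296 and keeps 360 − 21.4615296 = 338.5384704.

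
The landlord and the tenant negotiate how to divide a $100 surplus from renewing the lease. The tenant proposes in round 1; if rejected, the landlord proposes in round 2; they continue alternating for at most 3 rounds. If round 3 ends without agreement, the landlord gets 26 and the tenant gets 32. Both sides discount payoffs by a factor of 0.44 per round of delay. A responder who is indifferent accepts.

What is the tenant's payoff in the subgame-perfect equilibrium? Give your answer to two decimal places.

Work backward from the last round.
Round 3 (the tenant proposes): the landlord gets 26 if talks fail, so the tenant offers 26 and keeps 74.
Round 2 (the landlord proposes): the tenant can get 74 next round, worth 0.44 × 74 = 32.56 now; the landlord offers that and keeps 67.44.
Round 1 (the tenant proposes): the landlord can get 67.44 next round, worth 0.44 × 67.44 = 29.6736 now, so the tenant offers 29.6736, keeping 70.3264.

70.33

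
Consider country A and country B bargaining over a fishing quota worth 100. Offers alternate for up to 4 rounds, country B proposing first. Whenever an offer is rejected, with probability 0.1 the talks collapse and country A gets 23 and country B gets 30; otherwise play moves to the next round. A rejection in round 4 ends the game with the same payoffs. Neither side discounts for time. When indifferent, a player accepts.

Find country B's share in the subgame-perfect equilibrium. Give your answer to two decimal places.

38.51

Round 4 (country A proposes): country B gets 30 if talks fail, so country A offers 30 and keeps 70.
Round 3 (country B proposes): rejecting gives country A an expected 0.9 × 70 + 0.1 × 23 = 65.3, so country B offers 65.3, keeping 34.7.
Round 2 (country A proposes): rejecting gives country B an expected 0.9 × 34.7 + 0.1 × 30 = 34.23; country A offers that and keeps 65.77.
Round 1 (country B proposes): rejecting gives country A an expected 0.9 × 65.77 + 0.1 × 23 = 61.493; country B offers that and keeps 38.507.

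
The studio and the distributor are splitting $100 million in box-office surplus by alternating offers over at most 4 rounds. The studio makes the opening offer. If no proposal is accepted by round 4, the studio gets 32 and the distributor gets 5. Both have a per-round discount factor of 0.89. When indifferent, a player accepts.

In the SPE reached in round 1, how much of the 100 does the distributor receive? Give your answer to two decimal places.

Round 4 (the distributor proposes): the studio gets 32 if talks fail, so the distributor offers 32 and keeps 68.
Round 3 (the studio proposes): the distributor can get 68 next round, worth 0.89 × 68 = 60.52 now; the studio offers that and keeps 39.48.
Round 2 (the distributor proposes): the studio can get 39.48 next round, worth 0.89 × 39.48 = 35.1372 now, so the distributor offers 35.1372, keeping 64.8628.
Round 1 (the studio proposes): the distributor can get 64.8628 next round, worth 0.89 × 64.8628 = 57.727892 now. The studio offers 57.727892 and keeps 100 − 57.727892 = 42.272108.

57.73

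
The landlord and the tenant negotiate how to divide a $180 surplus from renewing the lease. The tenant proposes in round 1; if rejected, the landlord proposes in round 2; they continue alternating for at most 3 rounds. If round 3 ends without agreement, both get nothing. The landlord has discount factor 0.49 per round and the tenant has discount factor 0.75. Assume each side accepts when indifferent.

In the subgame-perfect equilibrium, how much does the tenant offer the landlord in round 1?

22.05

By backward induction:
Round 3 (the tenant proposes): rejection yields 0 for the landlord; the tenant offers 0 and keeps 180.
Round 2 (the landlord proposes): the tenant can get 180 next round, worth 0.75 × 180 = 135 now, so the landlord offers 135, keeping 45.
Round 1 (the tenant proposes): the landlord can get 45 next round, worth 0.49 × 45 = 22.05 now; the tenant offers that and keeps 157.95.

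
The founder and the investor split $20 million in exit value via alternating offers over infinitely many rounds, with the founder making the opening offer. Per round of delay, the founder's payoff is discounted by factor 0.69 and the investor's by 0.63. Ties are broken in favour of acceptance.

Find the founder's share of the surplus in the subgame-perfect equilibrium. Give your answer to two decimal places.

13.09

Let x be the founder's share when the founder proposes and y be the investor's share when the investor proposes.
The investor accepts iff offered ≥ 0.63·y, so x = 20 − 0.63y. Symmetrically y = 20 − 0.69x.
Substituting: x = 20 − 0.63(20 − 0.69x), giving x(1 − 0.69·0.63) = 20(1 − 0.63).
So x = 20 × 0.37 / 0.5653 ≈ 13.0904, and the investor receives 20 − x ≈ 6.9096.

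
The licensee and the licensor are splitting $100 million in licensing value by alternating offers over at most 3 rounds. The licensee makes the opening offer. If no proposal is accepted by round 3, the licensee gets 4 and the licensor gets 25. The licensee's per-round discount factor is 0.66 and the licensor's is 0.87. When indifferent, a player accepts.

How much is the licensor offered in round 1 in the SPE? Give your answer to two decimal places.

43.94

Round 3 (the licensee proposes): the licensor gets 25 if talks fail, so the licensee offers 25 and keeps 75.
Round 2 (the licensor proposes): the licensee can get 75 next round, worth 0.66 × 75 = 49.5 now. The licensor offers 49.5 and keeps 100 − 49.5 = 50.5.
Round 1 (the licensee proposes): the licensor can get 50.5 next round, worth 0.87 × 50.5 = 43.935 now; the licensee offers that and keeps 56.065.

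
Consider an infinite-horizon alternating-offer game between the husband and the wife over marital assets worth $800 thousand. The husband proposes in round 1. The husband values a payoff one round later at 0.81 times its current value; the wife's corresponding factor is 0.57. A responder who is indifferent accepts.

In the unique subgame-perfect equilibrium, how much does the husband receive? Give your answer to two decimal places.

639.05

When the husband proposes, the wife accepts any offer worth at least 0.57 times what the wife would get by proposing next round; and vice versa.
This gives x = 800 − 0.57y and y = 800 − 0.81x, where x and y are each side's share when it proposes.
Hence (1 − 0.57·0.81)x = 800(1 − 0.57), i.e. 0.5383·x = 344.
x ≈ 639.0489; the wife's share is 800 − x ≈ 160.9511.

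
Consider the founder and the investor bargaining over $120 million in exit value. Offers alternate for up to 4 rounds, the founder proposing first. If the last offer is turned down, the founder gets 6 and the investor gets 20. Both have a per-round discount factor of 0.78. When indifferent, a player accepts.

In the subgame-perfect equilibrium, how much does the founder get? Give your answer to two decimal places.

Round 4 (the investor proposes): the founder gets 6 if talks fail, so the investor offers 6 and keeps 114.
Round 3 (the founder proposes): the investor can get 114 next round, worth 0.78 × 114 = 88.92 now. The founder offers 88.92 and keeps 120 − 88.92 = 31.08.
Round 2 (the investor proposes): the founder can get 31.08 next round, worth 0.78 × 31.08 = 24.2424 now, so the investor offers 24.2424, keeping 95.7576.
Round 1 (the founder proposes): the investor can get 95.7576 next round, worth 0.78 × 95.7576 = 74.690928 now, so the founder offers 74.690928, keeping 45.309072.

45.31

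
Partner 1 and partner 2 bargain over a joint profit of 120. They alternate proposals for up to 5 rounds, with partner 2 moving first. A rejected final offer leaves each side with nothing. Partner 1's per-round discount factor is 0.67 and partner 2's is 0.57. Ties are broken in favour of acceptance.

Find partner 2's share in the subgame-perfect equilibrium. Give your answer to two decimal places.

Round 5 (partner 2 proposes): rejection yields 0 for partner 1; partner 2 offers 0 and keeps 120.
Round 4 (partner 1 proposes): partner 2 can get 120 next round, worth 0.57 × 120 = 68.4 now. Partner 1 offers 68.4 and keeps 120 − 68.4 = 51.6.
Round 3 (partner 2 proposes): partner 1 can get 51.6 next round, worth 0.67 × 51.6 = 34.572 now; partner 2 offers that and keeps 85.428.
Round 2 (partner 1 proposes): partner 2 can get 85.428 next round, worth 0.57 × 85.428 = 48.69396 now. Partner 1 offers 48.69396 and keeps 120 − 48.69396 = 71.30604.
Round 1 (partner 2 proposes): partner 1 can get 71.30604 next round, worth 0.67 × 71.30604 = 47.7750468 now; partner 2 offers that and keeps 72.2249532.

72.22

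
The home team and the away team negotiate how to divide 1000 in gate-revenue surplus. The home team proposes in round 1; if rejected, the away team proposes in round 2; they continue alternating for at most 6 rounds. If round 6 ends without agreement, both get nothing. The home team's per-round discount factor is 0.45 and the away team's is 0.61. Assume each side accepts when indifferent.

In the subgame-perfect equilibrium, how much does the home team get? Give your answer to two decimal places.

526.44

Work backward from the last round.
Round 6 (the away team proposes): rejection yields 0 for the home team; the away team offers 0 and keeps 1000.
Round 5 (the home team proposes): the away team can get 1000 next round, worth 0.61 × 1000 = 610 now. The home team offers 610 and keeps 1000 − 610 = 390.
Round 4 (the away team proposes): the home team can get 390 next round, worth 0.45 × 390 = 175.5 now. The away team offers 175.5 and keeps 1000 − 175.5 = 824.5.
Round 3 (the home team proposes): the away team can get 824.5 next round, worth 0.61 × 824.5 = 502.945 now, so the home team offers 502.945, keeping 497.055.
Round 2 (the away team proposes): the home team can get 497.055 next round, worth 0.45 × 497.055 = 223.67475 now. The away team offers 223.67475 and keeps 1000 − 223.67475 = 776.32525.
Round 1 (the home team proposes): the away team can get 776.32525 next round, worth 0.61 × 776.32525 = 473.5584025 now, so the home team offers 473.5584025, keeping 526.4415975.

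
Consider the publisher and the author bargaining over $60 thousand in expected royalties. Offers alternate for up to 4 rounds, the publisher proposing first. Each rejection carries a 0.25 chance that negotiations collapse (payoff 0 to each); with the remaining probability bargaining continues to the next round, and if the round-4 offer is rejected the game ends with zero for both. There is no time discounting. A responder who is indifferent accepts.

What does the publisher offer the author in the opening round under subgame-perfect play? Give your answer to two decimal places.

36.56

By backward induction:
Round 4 (the author proposes): rejection yields 0 for the publisher; the author offers 0 and keeps 60.
Round 3 (the publisher proposes): rejecting gives the author an expected 0.75 × 60 = 45; the publisher offers that and keeps 15.
Round 2 (the author proposes): rejecting gives the publisher an expected 0.75 × 15 = 11.25, so the author offers 11.25, keeping 48.75.
Round 1 (the publisher proposes): rejecting gives the author an expected 0.75 × 48.75 = 36.5625; the publisher offers that and keeps 23.4375.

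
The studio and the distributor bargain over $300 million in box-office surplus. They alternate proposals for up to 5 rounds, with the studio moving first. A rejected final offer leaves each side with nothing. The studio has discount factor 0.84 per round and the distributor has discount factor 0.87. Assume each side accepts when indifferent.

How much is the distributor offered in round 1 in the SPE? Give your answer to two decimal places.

72.28

Solve by backward induction from round 5.
Round 5 (the studio proposes): the distributor will accept anything ≥ 0, so the studio offers 0 and keeps 300.
Round 4 (the distributor proposes): the studio can get 300 next round, worth 0.84 × 300 = 252 now, so the distributor offers 252, keeping 48.
Round 3 (the studio proposes): the distributor can get 48 next round, worth 0.87 × 48 = 41.76 now. The studio offers 41.76 and keeps 300 − 41.76 = 258.24.
Round 2 (the distributor proposes): the studio can get 258.24 next round, worth 0.84 × 258.24 = 216.9216 now; the distributor offers that and keeps 83.0784.
Round 1 (the studio proposes): the distributor can get 83.0784 next round, worth 0.87 × 83.0784 = 72.278208 now, so the studio offers 72.278208, keeping 227.721792.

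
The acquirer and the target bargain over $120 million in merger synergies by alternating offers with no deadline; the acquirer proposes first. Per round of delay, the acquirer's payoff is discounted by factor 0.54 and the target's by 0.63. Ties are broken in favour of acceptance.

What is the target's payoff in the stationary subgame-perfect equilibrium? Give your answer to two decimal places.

When the acquirer proposes, the target accepts any offer worth at least 0.63 times what the target would get by proposing next round; and vice versa.
This gives x = 120 − 0.63y and y = 120 − 0.54x, where x and y are each side's share when it proposes.
Hence (1 − 0.63·0.54)x = 120(1 − 0.63), i.e. 0.6598·x = 44.4.
x ≈ 67.2931; the target's share is 120 − x ≈ 52.7069.

52.71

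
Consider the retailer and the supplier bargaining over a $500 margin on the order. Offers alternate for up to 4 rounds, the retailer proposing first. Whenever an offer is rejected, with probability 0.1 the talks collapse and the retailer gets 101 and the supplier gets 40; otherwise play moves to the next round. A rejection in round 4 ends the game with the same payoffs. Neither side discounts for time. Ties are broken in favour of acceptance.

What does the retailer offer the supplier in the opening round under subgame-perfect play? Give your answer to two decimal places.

By backward induction:
Round 4 (the supplier proposes): the retailer gets 101 if talks fail, so the supplier offers 101 and keeps 399.
Round 3 (the retailer proposes): rejecting gives the supplier an expected 0.9 × 399 + 0.1 × 40 = 363.1, so the retailer offers 363.1, keeping 136.9.
Round 2 (the supplier proposes): rejecting gives the retailer an expected 0.9 × 136.9 + 0.1 × 101 = 133.31. The supplier offers 133.31 and keeps 500 − 133.31 = 366.69.
Round 1 (the retailer proposes): rejecting gives the supplier an expected 0.9 × 366.69 + 0.1 × 40 = 334.021. The retailer offers 334.021 and keeps 500 − 334.021 = 165.979.

334.02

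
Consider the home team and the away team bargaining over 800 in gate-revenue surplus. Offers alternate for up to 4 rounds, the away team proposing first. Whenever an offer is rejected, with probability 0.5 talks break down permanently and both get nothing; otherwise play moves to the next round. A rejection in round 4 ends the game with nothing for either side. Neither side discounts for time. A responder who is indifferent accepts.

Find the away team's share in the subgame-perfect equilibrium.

Round 4 (the home team proposes): the away team will accept anything ≥ 0, so the home team offers 0 and keeps 800.
Round 3 (the away team proposes): rejecting gives the home team an expected 0.5 × 800 = 400. The away team offers 400 and keeps 800 − 400 = 400.
Round 2 (the home team proposes): rejecting gives the away team an expected 0.5 × 400 = 200, so the home team offers 200, keeping 600.
Round 1 (the away team proposes): rejecting gives the home team an expected 0.5 × 600 = 300. The away team offers 300 and keeps 800 − 300 = 500.

500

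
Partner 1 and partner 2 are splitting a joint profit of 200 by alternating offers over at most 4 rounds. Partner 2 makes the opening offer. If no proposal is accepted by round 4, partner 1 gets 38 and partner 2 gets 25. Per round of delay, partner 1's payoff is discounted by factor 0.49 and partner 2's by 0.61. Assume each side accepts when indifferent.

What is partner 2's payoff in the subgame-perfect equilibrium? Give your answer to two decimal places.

Round 4 (partner 1 proposes): partner 2 gets 25 if talks fail, so partner 1 offers 25 and keeps 175.
Round 3 (partner 2 proposes): partner 1 can get 175 next round, worth 0.49 × 175 = 85.75 now. Partner 2 offers 85.75 and keeps 200 − 85.75 = 114.25.
Round 2 (partner 1 proposes): partner 2 can get 114.25 next round, worth 0.61 × 114.25 = 69.6925 now. Partner 1 offers 69.6925 and keeps 200 − 69.6925 = 130.3075.
Round 1 (partner 2 proposes): partner 1 can get 130.3075 next round, worth 0.49 × 130.3075 = 63.850675 now; partner 2 offers that and keeps 136.149325.

136.15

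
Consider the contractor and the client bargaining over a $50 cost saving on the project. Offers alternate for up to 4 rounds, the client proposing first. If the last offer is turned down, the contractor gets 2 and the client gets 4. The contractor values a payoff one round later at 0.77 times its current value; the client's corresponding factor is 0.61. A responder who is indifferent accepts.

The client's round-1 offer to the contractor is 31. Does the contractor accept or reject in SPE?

Work out the contractor's continuation value if the offer is rejected.
Round 4 (the contractor proposes): the client gets 4 if talks fail, so the contractor offers 4 and keeps 46.
Round 3 (the client proposes): the contractor can get 46 next round, worth 0.77 × 46 = 35.42 now, so the client offers 35.42, keeping 14.58.
Round 2 (the contractor proposes): the client can get 14.58 next round, worth 0.61 × 14.58 = 8.8938 now. The contractor offers 8.8938 and keeps 50 − 8.8938 = 41.1062.
So by rejecting in round 1, the contractor gets 41.1062 next round, worth 0.77 × 41.1062 = 31.651774 now.
Offer 31 < 31.651774, so the contractor rejects.

Reject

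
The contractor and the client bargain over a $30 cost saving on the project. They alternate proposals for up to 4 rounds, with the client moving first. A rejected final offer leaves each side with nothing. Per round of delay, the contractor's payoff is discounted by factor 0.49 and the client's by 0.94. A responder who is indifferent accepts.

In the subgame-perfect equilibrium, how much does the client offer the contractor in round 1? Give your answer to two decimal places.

Work backward from the last round.
Round 4 (the contractor proposes): rejection yields 0 for the client; the contractor offers 0 and keeps 30.
Round 3 (the client proposes): the contractor can get 30 next round, worth 0.49 × 30 = 14.7 now; the client offers that and keeps 15.3.
Round 2 (the contractor proposes): the client can get 15.3 next round, worth 0.94 × 15.3 = 14.382 now, so the contractor offers 14.382, keeping 15.618.
Round 1 (the client proposes): the contractor can get 15.618 next round, worth 0.49 × 15.618 = 7.65282 now. The client offers 7.65282 and keeps 30 − 7.65282 = 22.34718.

7.65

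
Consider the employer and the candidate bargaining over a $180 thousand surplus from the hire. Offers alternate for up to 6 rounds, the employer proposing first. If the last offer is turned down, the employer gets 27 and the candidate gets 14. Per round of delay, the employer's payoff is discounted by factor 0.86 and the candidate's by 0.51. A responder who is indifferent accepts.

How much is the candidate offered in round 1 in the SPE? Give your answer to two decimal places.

33.50

Round 6 (the candidate proposes): the employer gets 27 if talks fail, so the candidate offers 27 and keeps 153.
Round 5 (the employer proposes): the candidate can get 153 next round, worth 0.51 × 153 = 78.03 now. The employer offers 78.03 and keeps 180 − 78.03 = 101.97.
Round 4 (the candidate proposes): the employer can get 101.97 next round, worth 0.86 × 101.97 = 87.6942 now; the candidate offers that and keeps 92.3058.
Round 3 (the employer proposes): the candidate can get 92.3058 next round, worth 0.51 × 92.3058 = 47.075958 now, so the employer offers 47.075958, keeping 132.924042.
Round 2 (the candidate proposes): the employer can get 132.924042 next round, worth 0.86 × 132.924042 = 114.31467612 now. The candidate offers 114.31467612 and keeps 180 − 114.31467612 = 65.68532388.
Round 1 (the employer proposes): the candidate can get 65.68532388 next round, worth 0.51 × 65.68532388 = 33.4995151788 now; the employer offers that and keeps 146.5004848212.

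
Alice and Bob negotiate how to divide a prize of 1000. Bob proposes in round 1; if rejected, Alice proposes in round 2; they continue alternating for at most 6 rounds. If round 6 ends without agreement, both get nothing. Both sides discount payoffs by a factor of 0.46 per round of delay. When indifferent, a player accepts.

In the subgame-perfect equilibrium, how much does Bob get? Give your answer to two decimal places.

678.44

Round 6 (Alice proposes): rejection yields 0 for Bob; Alice offers 0 and keeps 1000.
Round 5 (Bob proposes): Alice can get 1000 next round, worth 0.46 × 1000 = 460 now, so Bob offers 460, keeping 540.
Round 4 (Alice proposes): Bob can get 540 next round, worth 0.46 × 540 = 248.4 now, so Alice offers 248.4, keeping 751.6.
Round 3 (Bob proposes): Alice can get 751.6 next round, worth 0.46 × 751.6 = 345.736 now. Bob offers 345.736 and keeps 1000 − 345.736 = 654.264.
Round 2 (Alice proposes): Bob can get 654.264 next round, worth 0.46 × 654.264 = 300.96144 now, so Alice offers 300.96144, keeping 699.03856.
Round 1 (Bob proposes): Alice can get 699.03856 next round, worth 0.46 × 699.03856 = 321.5577376 now; Bob offers that and keeps 678.4422624.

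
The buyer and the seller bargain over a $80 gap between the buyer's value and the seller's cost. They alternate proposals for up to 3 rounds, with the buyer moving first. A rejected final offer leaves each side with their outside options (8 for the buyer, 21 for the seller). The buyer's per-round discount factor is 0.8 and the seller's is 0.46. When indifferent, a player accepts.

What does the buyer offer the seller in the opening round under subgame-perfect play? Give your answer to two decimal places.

15.09

By backward induction:
Round 3 (the buyer proposes): the seller gets 21 if talks fail, so the buyer offers 21 and keeps 59.
Round 2 (the seller proposes): the buyer can get 59 next round, worth 0.8 × 59 = 47.2 now, so the seller offers 47.2, keeping 32.8.
Round 1 (the buyer proposes): the seller can get 32.8 next round, worth 0.46 × 32.8 = 15.088 now. The buyer offers 15.088 and keeps 80 − 15.088 = 64.912.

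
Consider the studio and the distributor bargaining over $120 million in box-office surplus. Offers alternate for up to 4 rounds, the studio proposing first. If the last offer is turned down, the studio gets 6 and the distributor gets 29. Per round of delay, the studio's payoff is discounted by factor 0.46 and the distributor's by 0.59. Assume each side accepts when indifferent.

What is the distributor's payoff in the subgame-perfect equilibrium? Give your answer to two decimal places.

Round 4 (the distributor proposes): the studio gets 6 if talks fail, so the distributor offers 6 and keeps 114.
Round 3 (the studio proposes): the distributor can get 114 next round, worth 0.59 × 114 = 67.26 now. The studio offers 67.26 and keeps 120 − 67.26 = 52.74.
Round 2 (the distributor proposes): the studio can get 52.74 next round, worth 0.46 × 52.74 = 24.2604 now, so the distributor offers 24.2604, keeping 95.7396.
Round 1 (the studio proposes): the distributor can get 95.7396 next round, worth 0.59 × 95.7396 = 56.486364 now; the studio offers that and keeps 63.513636.

56.49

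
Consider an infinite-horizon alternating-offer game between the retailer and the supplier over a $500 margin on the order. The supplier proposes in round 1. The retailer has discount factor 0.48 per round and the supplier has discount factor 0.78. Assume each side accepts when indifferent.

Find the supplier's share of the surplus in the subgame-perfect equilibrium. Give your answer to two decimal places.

Let x be the supplier's share when the supplier proposes and y be the retailer's share when the retailer proposes.
The retailer accepts iff offered ≥ 0.48·y, so x = 500 − 0.48y. Symmetrically y = 500 − 0.78x.
Substituting: x = 500 − 0.48(500 − 0.78x), giving x(1 − 0.78·0.48) = 500(1 − 0.48).
So x = 500 × 0.52 / 0.6256 ≈ 415.6010, and the retailer receives 500 − x ≈ 84.3990.

415.60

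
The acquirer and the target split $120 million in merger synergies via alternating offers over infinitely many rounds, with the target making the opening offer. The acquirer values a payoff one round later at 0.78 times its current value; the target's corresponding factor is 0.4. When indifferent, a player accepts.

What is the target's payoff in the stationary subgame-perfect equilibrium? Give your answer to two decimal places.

In a stationary SPE each proposer offers the other exactly their discounted continuation value.
If the target keeps x when proposing and the acquirer keeps y when proposing, then x = 120 − 0.78y and y = 120 − 0.4x.
Solving: x = 120(1 − 0.78) / (1 − 0.4·0.78) = 26.4 / 0.688 ≈ 38.3721.
The acquirer gets 120 − 38.3721 ≈ 81.6279.

38.37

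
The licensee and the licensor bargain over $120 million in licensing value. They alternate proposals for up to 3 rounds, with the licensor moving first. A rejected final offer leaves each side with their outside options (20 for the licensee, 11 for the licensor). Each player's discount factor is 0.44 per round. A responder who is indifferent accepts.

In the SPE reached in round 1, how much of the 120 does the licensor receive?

Round 3 (the licensor proposes): the licensee gets 20 if talks fail, so the licensor offers 20 and keeps 100.
Round 2 (the licensee proposes): the licensor can get 100 next round, worth 0.44 × 100 = 44 now. The licensee offers 44 and keeps 120 − 44 = 76.
Round 1 (the licensor proposes): the licensee can get 76 next round, worth 0.44 × 76 = 33.44 now, so the licensor offers 33.44, keeping 86.56.

86.56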